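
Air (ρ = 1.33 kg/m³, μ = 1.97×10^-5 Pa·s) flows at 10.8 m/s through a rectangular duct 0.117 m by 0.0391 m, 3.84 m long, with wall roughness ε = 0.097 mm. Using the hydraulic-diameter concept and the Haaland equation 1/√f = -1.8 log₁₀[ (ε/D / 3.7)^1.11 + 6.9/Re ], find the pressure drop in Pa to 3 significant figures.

Hydraulic diameter D_h = 4A/P = 4·(0.117·0.0391)/(2·(0.117+0.0391)) = 0.0183/0.3122 = 0.05861 m.
Re = ρVD_h/μ = 1.33·10.8·0.05861/1.97e-05 = 4.274e+04.
ε/D_h = 9.7e-05/0.05861 = 0.00165; Haaland gives 1/√f = -1.8 log₁₀[0.000191+0.000161] = 6.214, so f = 0.0259.
ΔP = f(L/D_h)(ρV²/2) = 0.0259·3.84/0.05861·77.57 = 131.6 Pa.

ΔP ≈ 132 Pa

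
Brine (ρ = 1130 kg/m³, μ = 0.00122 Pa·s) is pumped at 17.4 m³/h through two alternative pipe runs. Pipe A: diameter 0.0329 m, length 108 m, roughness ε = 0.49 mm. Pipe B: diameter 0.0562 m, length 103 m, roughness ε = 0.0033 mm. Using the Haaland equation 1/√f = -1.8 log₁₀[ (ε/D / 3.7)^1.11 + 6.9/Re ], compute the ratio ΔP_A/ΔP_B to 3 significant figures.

Pipe A: V = Q/A = 0.004833/0.0008501 = 5.685 m/s; Re = 1.733e+05; ε/D = 0.0149; Haaland → f = 0.04392; ΔP_A = f(L/D)(ρV²/2) = 2.633e+06 Pa.
Pipe B: V = Q/A = 0.004833/0.002481 = 1.948 m/s; Re = 1.014e+05; ε/D = 5.87e-05; Haaland → f = 0.01802; ΔP_B = f(L/D)(ρV²/2) = 7.085e+04 Pa.
ΔP_A/ΔP_B = 2.633e+06/7.085e+04 = 37.2.

ΔP_A/ΔP_B ≈ 37.2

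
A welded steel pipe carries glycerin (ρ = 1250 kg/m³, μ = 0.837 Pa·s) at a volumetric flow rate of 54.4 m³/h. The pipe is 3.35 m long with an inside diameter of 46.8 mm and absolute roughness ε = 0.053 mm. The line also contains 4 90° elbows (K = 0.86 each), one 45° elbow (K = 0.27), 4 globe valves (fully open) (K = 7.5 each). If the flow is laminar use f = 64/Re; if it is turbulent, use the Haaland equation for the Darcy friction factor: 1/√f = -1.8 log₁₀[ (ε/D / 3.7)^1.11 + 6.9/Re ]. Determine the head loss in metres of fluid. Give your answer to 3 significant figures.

h_f ≈ 162 m

Q = 54.4 m³/h = 54.4/3600 = 0.01511 m³/s.
Cross-sectional area A = πD²/4 = π(0.0468)²/4 = 0.00172 m²; mean velocity V = Q/A = 0.01511/0.00172 = 8.784 m/s.
Reynolds number Re = ρVD/μ = 1250 · 8.784 · 0.0468 / 0.837 = 614.
Re < 2300 → laminar flow, so f = 64/Re = 64/614 = 0.1042 (the turbulent correlation is not needed).
Total minor-loss coefficient ΣK = 4·0.86 + 1·0.27 + 4·7.5 = 33.7.
ΔP = [f·L/D + ΣK]·(ρV²/2) = [0.1042·3.35/0.0468 + 33.7]·(1250·8.784²/2) = [7.462 + 33.7]·4.823e+04 = 1.986e+06 Pa.
Head loss h_f = ΔP/(ρg) = 1.986e+06/(1250·9.81) = 162 m.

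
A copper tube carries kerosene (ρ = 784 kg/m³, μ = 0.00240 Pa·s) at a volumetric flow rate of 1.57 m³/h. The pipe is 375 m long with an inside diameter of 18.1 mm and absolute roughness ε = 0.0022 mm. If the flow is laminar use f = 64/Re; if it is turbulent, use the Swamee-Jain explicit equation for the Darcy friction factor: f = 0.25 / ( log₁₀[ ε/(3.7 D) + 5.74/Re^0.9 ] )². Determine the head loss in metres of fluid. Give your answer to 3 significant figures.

h_f ≈ 94.6 m

Q = 1.57 m³/h = 1.57/3600 = 0.0004361 m³/s.
Cross-sectional area A = πD²/4 = π(0.0181)²/4 = 0.0002573 m²; mean velocity V = Q/A = 0.0004361/0.0002573 = 1.695 m/s.
Reynolds number Re = ρVD/μ = 784 · 1.695 · 0.0181 / 0.0024 = 1.002e+04.
Re > 4000 → turbulent. Relative roughness ε/D = 2.2e-06/0.0181 = 0.000122. Swamee-Jain: f = 0.25/(log₁₀[0.000122/3.7 + 5.74/1.002e+04^0.9])² = 0.25/(log₁₀[3.29e-05 + 0.00144])² = 0.25/(-2.832)² = 0.03117.
Darcy-Weisbach: ΔP = f(L/D)(ρV²/2) = 0.03117·(375/0.0181)·(784·1.695²/2) = 0.03117·2.072e+04·1126 = 7.272e+05 Pa.
Head loss h_f = ΔP/(ρg) = 7.272e+05/(784·9.81) = 94.6 m.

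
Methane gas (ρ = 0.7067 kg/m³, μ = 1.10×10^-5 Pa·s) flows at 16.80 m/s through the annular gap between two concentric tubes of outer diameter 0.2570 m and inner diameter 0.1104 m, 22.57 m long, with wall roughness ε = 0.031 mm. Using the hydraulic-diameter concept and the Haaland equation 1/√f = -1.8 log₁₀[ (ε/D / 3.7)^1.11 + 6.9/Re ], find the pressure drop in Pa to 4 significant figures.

Hydraulic diameter D_h = 4A/P = D_o - D_i = 0.257 - 0.1104 = 0.1466 m.
Re = ρVD_h/μ = 0.7067·16.8·0.1466/1.1e-05 = 1.582e+05.
ε/D_h = 3.1e-05/0.1466 = 0.000211; Haaland gives 1/√f = -1.8 log₁₀[1.95e-05+4.36e-05] = 7.56, so f = 0.0175.
ΔP = f(L/D_h)(ρV²/2) = 0.0175·22.57/0.1466·99.73 = 268.7 Pa.

ΔP ≈ 268.7 Pa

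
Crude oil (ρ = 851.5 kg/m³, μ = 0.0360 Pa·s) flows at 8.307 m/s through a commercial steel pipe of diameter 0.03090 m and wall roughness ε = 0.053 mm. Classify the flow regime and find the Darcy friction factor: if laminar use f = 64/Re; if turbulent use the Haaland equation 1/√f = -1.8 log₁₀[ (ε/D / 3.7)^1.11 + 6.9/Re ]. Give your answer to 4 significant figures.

f ≈ 0.03736

Re = ρVD/μ = 851.5·8.307·0.0309/0.036 = 6071.
Re > 4000 → turbulent. ε/D = 5.3e-05/0.0309 = 0.00172; Haaland: 1/√f = -1.8 log₁₀[0.000199 + 0.00114] = 5.174, so f = 0.03736.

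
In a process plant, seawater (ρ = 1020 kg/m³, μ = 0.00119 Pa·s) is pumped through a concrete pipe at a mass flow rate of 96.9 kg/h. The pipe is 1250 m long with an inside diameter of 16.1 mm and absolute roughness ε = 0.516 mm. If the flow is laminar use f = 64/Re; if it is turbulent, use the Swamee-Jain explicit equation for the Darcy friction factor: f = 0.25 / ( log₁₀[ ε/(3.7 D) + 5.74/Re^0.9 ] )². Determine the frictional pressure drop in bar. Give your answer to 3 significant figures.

ΔP ≈ 0.238 bar

ṁ = 96.9 kg/h = 96.9/3600 = 0.02692 kg/s.
A = πD²/4 = π(0.0161)²/4 = 0.0002036 m²; mean velocity V = ṁ/(ρA) = 0.02692/(1020 · 0.0002036) = 0.1296 m/s.
Reynolds number Re = ρVD/μ = 1020 · 0.1296 · 0.0161 / 0.00119 = 1789.
Re < 2300 → laminar flow, so f = 64/Re = 64/1789 = 0.03578 (the turbulent correlation is not needed).
Darcy-Weisbach: ΔP = f(L/D)(ρV²/2) = 0.03578·(1250/0.0161)·(1020·0.1296²/2) = 0.03578·7.764e+04·8.569 = 2.38e+04 Pa.
ΔP = 2.38e+04 Pa = 0.238 bar.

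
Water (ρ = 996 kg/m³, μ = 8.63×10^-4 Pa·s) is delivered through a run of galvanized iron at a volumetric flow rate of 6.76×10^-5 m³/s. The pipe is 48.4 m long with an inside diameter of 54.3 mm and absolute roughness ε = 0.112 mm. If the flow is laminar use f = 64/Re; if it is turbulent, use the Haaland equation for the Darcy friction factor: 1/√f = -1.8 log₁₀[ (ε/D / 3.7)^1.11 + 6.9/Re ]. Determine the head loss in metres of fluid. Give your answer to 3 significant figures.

Cross-sectional area A = πD²/4 = π(0.0543)²/4 = 0.002316 m²; mean velocity V = Q/A = 6.76e-05/0.002316 = 0.02919 m/s.
Reynolds number Re = ρVD/μ = 996 · 0.02919 · 0.0543 / 0.000863 = 1829.
Re < 2300 → laminar flow, so f = 64/Re = 64/1829 = 0.03498 (the turbulent correlation is not needed).
Darcy-Weisbach: ΔP = f(L/D)(ρV²/2) = 0.03498·(48.4/0.0543)·(996·0.02919²/2) = 0.03498·891.3·0.4244 = 13.23 Pa.
Head loss h_f = ΔP/(ρg) = 13.23/(996·9.81) = 0.00135 m.

h_f ≈ 0.00135 m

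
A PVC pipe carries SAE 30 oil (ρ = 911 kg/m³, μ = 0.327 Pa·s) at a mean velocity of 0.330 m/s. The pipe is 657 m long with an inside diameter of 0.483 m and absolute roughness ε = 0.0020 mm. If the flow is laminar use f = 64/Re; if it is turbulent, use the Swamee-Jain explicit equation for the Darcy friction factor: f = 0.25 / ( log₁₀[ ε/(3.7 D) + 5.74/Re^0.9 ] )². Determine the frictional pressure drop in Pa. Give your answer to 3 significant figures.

Reynolds number Re = ρVD/μ = 911 · 0.33 · 0.483 / 0.327 = 444.
Re < 2300 → laminar flow, so f = 64/Re = 64/444 = 0.1441 (the turbulent correlation is not needed).
Darcy-Weisbach: ΔP = f(L/D)(ρV²/2) = 0.1441·(657/0.483)·(911·0.33²/2) = 0.1441·1360·49.6 = 9725 Pa.

ΔP ≈ 9720 Pa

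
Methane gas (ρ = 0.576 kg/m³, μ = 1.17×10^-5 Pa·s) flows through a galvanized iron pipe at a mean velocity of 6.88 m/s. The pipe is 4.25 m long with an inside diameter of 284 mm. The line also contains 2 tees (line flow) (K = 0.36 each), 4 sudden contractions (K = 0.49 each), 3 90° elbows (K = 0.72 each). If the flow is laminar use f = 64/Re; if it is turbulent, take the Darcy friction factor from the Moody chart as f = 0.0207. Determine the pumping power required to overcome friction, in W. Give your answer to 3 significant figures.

Reynolds number Re = ρVD/μ = 0.576 · 6.88 · 0.284 / 1.17e-05 = 9.619e+04.
Re > 4000 → turbulent; use the Moody-chart value f = 0.0207.
Total minor-loss coefficient ΣK = 2·0.36 + 4·0.49 + 3·0.72 = 4.84.
ΔP = [f·L/D + ΣK]·(ρV²/2) = [0.0207·4.25/0.284 + 4.84]·(0.576·6.88²/2) = [0.3098 + 4.84]·13.63 = 70.2 Pa.
Q = V·A = 6.88·0.06335 = 0.4358 m³/s.
Pumping power P = QΔP = 0.4358·70.2 = 30.60 W = 30.6 W.

P ≈ 30.6 W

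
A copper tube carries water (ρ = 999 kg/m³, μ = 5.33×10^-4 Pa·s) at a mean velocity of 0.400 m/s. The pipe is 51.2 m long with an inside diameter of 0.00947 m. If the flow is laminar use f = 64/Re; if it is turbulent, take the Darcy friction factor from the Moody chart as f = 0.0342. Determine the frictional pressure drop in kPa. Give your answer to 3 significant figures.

ΔP ≈ 14.8 kPa

Reynolds number Re = ρVD/μ = 999 · 0.4 · 0.00947 / 0.000533 = 7100.
Re > 4000 → turbulent; use the Moody-chart value f = 0.0342.
Darcy-Weisbach: ΔP = f(L/D)(ρV²/2) = 0.0342·(51.2/0.00947)·(999·0.4²/2) = 0.0342·5407·79.92 = 1.478e+04 Pa.
ΔP = 1.478e+04 Pa = 14.8 kPa.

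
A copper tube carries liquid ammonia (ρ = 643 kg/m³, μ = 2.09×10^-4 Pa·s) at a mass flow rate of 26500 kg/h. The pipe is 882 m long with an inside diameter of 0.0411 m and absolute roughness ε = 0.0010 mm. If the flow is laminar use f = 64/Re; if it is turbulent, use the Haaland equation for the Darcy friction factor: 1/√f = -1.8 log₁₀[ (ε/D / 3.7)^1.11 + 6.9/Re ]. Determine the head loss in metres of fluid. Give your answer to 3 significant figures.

h_f ≈ 970 m

ṁ = 26500 kg/h = 26500/3600 = 7.361 kg/s.
A = πD²/4 = π(0.0411)²/4 = 0.001327 m²; mean velocity V = ṁ/(ρA) = 7.361/(643 · 0.001327) = 8.629 m/s.
Reynolds number Re = ρVD/μ = 643 · 8.629 · 0.0411 / 0.000209 = 1.091e+06.
Re > 4000 → turbulent. Relative roughness ε/D = 1e-06/0.0411 = 2.43e-05. Haaland: 1/√f = -1.8 log₁₀[(2.43e-05/3.7)^1.11 + 6.9/1.091e+06] = -1.8 log₁₀[1.77e-06 + 6.32e-06] = 9.165, so f = 0.0119.
Darcy-Weisbach: ΔP = f(L/D)(ρV²/2) = 0.0119·(882/0.0411)·(643·8.629²/2) = 0.0119·2.146e+04·2.394e+04 = 6.115e+06 Pa.
Head loss h_f = ΔP/(ρg) = 6.115e+06/(643·9.81) = 970 m.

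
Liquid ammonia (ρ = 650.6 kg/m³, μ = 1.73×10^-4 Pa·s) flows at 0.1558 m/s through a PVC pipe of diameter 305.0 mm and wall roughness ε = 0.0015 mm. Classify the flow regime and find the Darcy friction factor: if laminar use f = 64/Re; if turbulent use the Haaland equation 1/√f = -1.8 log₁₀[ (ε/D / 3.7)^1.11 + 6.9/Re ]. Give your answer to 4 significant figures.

Re = ρVD/μ = 650.6·0.1558·0.305/0.000173 = 1.787e+05.
Re > 4000 → turbulent. ε/D = 1.5e-06/0.305 = 4.92e-06; Haaland: 1/√f = -1.8 log₁₀[3e-07 + 3.86e-05] = 7.938, so f = 0.01587.

f ≈ 0.01587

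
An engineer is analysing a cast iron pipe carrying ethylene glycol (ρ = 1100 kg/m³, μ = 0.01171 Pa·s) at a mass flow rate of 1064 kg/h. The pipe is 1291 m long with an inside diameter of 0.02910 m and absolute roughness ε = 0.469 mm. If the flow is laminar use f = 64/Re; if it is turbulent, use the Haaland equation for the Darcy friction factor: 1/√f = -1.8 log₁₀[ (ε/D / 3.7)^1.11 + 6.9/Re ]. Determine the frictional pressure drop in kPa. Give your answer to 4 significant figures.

ṁ = 1064 kg/h = 1064/3600 = 0.2956 kg/s.
A = πD²/4 = π(0.0291)²/4 = 0.0006651 m²; mean velocity V = ṁ/(ρA) = 0.2956/(1100 · 0.0006651) = 0.404 m/s.
Reynolds number Re = ρVD/μ = 1100 · 0.404 · 0.0291 / 0.0117 = 1104.
Re < 2300 → laminar flow, so f = 64/Re = 64/1104 = 0.05795 (the turbulent correlation is not needed).
Darcy-Weisbach: ΔP = f(L/D)(ρV²/2) = 0.05795·(1291/0.0291)·(1100·0.404²/2) = 0.05795·4.436e+04·89.76 = 2.308e+05 Pa.
ΔP = 2.308e+05 Pa = 230.8 kPa.

ΔP ≈ 230.8 kPa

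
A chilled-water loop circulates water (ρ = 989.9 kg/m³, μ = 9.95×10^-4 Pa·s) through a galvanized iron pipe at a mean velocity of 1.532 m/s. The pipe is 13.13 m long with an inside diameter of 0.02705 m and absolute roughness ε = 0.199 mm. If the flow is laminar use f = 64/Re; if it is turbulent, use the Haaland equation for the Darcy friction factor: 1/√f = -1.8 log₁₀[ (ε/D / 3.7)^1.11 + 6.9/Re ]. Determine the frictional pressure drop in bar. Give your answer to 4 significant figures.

Reynolds number Re = ρVD/μ = 989.9 · 1.532 · 0.02705 / 0.000995 = 4.123e+04.
Re > 4000 → turbulent. Relative roughness ε/D = 0.000199/0.02705 = 0.00736. Haaland: 1/√f = -1.8 log₁₀[(0.00736/3.7)^1.11 + 6.9/4.123e+04] = -1.8 log₁₀[0.001 + 0.000167] = 5.277, so f = 0.03591.
Darcy-Weisbach: ΔP = f(L/D)(ρV²/2) = 0.03591·(13.13/0.02705)·(989.9·1.532²/2) = 0.03591·485.4·1162 = 2.025e+04 Pa.
ΔP = 2.025e+04 Pa = 0.2025 bar.

ΔP ≈ 0.2025 bar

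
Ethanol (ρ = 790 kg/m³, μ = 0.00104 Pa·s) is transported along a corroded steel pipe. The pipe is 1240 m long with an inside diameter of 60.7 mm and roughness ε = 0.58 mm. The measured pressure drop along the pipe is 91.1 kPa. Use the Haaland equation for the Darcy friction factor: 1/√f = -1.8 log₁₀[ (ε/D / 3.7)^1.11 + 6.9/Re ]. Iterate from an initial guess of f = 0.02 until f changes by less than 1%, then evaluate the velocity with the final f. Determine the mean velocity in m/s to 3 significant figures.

Rearranging Darcy-Weisbach: V = √(2·ΔP·D/(f·L·ρ)). With ε/D = 0.00058/0.0607 = 0.00956, iterate starting from f = 0.02:
  f = 0.02 → V = √(2·9.11e+04·0.0607/(0.02·1240·790)) = 0.7513 m/s; Re = ρVD/μ = 3.464e+04; f → 0.03902
  f = 0.03902 → V = 0.5379 m/s; Re = 2.48e+04; f → 0.03963
  f = 0.03963 → V = 0.5338 m/s; Re = 2.461e+04; f → 0.03965
Converged (Δf/f < 1%). With the final f = 0.03965: V = √(2·9.11e+04·0.0607/(0.03965·1240·790)) = 0.5336 m/s.

V ≈ 0.534 m/s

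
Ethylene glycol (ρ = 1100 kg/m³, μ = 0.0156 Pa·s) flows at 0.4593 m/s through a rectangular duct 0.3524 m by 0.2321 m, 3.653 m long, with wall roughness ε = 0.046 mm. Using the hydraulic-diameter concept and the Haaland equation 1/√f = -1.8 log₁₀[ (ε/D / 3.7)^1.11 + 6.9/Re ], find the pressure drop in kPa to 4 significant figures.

Hydraulic diameter D_h = 4A/P = 4·(0.3524·0.2321)/(2·(0.3524+0.2321)) = 0.3272/1.169 = 0.2799 m.
Re = ρVD_h/μ = 1100·0.4593·0.2799/0.0156 = 9064.
ε/D_h = 4.6e-05/0.2799 = 0.000164; Haaland gives 1/√f = -1.8 log₁₀[1.48e-05+0.000761] = 5.598, so f = 0.03191.
ΔP = f(L/D_h)(ρV²/2) = 0.03191·3.653/0.2799·116 = 48.32 Pa.
ΔP = 0.04832 kPa.

ΔP ≈ 0.04832 kPa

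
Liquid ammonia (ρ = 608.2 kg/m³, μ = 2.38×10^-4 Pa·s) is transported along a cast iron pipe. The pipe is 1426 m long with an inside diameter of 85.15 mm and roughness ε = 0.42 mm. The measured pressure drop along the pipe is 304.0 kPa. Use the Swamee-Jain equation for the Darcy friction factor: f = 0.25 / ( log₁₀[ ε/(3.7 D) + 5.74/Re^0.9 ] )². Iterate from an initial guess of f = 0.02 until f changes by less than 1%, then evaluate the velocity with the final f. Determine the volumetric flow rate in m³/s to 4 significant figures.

Rearranging Darcy-Weisbach: V = √(2·ΔP·D/(f·L·ρ)). With ε/D = 0.00042/0.08515 = 0.00493, iterate starting from f = 0.02:
  f = 0.02 → V = √(2·3.04e+05·0.08515/(0.02·1426·608.2)) = 1.728 m/s; Re = ρVD/μ = 3.759e+05; f → 0.03062
  f = 0.03062 → V = 1.396 m/s; Re = 3.038e+05; f → 0.03069
Converged (Δf/f < 1%). With the final f = 0.03069: V = √(2·3.04e+05·0.08515/(0.03069·1426·608.2)) = 1.395 m/s.
Q = V·A = 1.395·(π/4·0.08515²) = 0.007941 m³/s = 0.007941 m³/s.

Q ≈ 0.007941 m³/s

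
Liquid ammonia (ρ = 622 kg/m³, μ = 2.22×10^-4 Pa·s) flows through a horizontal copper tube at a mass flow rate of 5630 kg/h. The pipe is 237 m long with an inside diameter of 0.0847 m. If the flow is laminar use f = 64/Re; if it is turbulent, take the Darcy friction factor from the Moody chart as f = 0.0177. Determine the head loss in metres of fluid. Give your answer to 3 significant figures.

h_f ≈ 0.503 m

ṁ = 5630 kg/h = 5630/3600 = 1.564 kg/s.
A = πD²/4 = π(0.0847)²/4 = 0.005635 m²; mean velocity V = ṁ/(ρA) = 1.564/(622 · 0.005635) = 0.4462 m/s.
Reynolds number Re = ρVD/μ = 622 · 0.4462 · 0.0847 / 0.000222 = 1.059e+05.
Re > 4000 → turbulent; use the Moody-chart value f = 0.0177.
Darcy-Weisbach: ΔP = f(L/D)(ρV²/2) = 0.0177·(237/0.0847)·(622·0.4462²/2) = 0.0177·2798·61.93 = 3067 Pa.
Head loss h_f = ΔP/(ρg) = 3067/(622·9.81) = 0.503 m.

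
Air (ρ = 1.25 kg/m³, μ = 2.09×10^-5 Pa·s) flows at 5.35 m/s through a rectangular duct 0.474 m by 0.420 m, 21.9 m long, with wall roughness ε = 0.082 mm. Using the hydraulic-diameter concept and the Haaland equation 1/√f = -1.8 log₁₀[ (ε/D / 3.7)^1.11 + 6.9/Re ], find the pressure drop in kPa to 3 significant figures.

ΔP ≈ 0.0155 kPa

Hydraulic diameter D_h = 4A/P = 4·(0.474·0.42)/(2·(0.474+0.42)) = 0.7963/1.788 = 0.4454 m.
Re = ρVD_h/μ = 1.25·5.35·0.4454/2.09e-05 = 1.425e+05.
ε/D_h = 8.2e-05/0.4454 = 0.000184; Haaland gives 1/√f = -1.8 log₁₀[1.67e-05+4.84e-05] = 7.535, so f = 0.01761.
ΔP = f(L/D_h)(ρV²/2) = 0.01761·21.9/0.4454·17.89 = 15.49 Pa.
ΔP = 0.0155 kPa.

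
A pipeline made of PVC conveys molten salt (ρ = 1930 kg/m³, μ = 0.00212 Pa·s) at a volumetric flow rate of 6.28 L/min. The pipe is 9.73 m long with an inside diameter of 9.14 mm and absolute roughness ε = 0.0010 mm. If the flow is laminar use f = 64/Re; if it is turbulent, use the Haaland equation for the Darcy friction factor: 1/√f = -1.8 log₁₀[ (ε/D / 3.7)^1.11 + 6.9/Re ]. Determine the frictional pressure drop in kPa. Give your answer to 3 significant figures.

ΔP ≈ 75.2 kPa

Q = 6.28 L/min = 6.28/60000 = 0.0001047 m³/s.
Cross-sectional area A = πD²/4 = π(0.00914)²/4 = 6.561e-05 m²; mean velocity V = Q/A = 0.0001047/6.561e-05 = 1.595 m/s.
Reynolds number Re = ρVD/μ = 1930 · 1.595 · 0.00914 / 0.00212 = 1.327e+04.
Re > 4000 → turbulent. Relative roughness ε/D = 1e-06/0.00914 = 0.000109. Haaland: 1/√f = -1.8 log₁₀[(0.000109/3.7)^1.11 + 6.9/1.327e+04] = -1.8 log₁₀[9.39e-06 + 0.00052] = 5.897, so f = 0.02875.
Darcy-Weisbach: ΔP = f(L/D)(ρV²/2) = 0.02875·(9.73/0.00914)·(1930·1.595²/2) = 0.02875·1065·2456 = 7.516e+04 Pa.
ΔP = 7.516e+04 Pa = 75.2 kPa.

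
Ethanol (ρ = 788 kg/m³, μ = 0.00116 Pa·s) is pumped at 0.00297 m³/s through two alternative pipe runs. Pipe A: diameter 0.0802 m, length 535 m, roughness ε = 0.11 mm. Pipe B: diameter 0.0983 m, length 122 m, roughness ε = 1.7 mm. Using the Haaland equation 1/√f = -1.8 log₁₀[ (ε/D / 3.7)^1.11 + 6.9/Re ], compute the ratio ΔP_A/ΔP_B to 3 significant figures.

Pipe A: V = Q/A = 0.00297/0.005052 = 0.5879 m/s; Re = 3.203e+04; ε/D = 0.00137; Haaland → f = 0.02622; ΔP_A = f(L/D)(ρV²/2) = 2.382e+04 Pa.
Pipe B: V = Q/A = 0.00297/0.007589 = 0.3913 m/s; Re = 2.613e+04; ε/D = 0.0173; Haaland → f = 0.04767; ΔP_B = f(L/D)(ρV²/2) = 3570 Pa.
ΔP_A/ΔP_B = 2.382e+04/3570 = 6.67.

ΔP_A/ΔP_B ≈ 6.67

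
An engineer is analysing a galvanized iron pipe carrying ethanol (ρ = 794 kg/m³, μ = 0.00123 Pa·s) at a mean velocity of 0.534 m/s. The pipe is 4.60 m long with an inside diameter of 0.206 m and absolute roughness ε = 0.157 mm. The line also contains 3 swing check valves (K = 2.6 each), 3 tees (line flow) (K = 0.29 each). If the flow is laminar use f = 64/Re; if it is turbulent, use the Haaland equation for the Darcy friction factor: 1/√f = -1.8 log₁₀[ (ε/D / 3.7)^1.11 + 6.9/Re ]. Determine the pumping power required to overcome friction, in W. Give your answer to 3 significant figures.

Reynolds number Re = ρVD/μ = 794 · 0.534 · 0.206 / 0.00123 = 7.101e+04.
Re > 4000 → turbulent. Relative roughness ε/D = 0.000157/0.206 = 0.000762. Haaland: 1/√f = -1.8 log₁₀[(0.000762/3.7)^1.11 + 6.9/7.101e+04] = -1.8 log₁₀[8.1e-05 + 9.72e-05] = 6.749, so f = 0.02196.
Total minor-loss coefficient ΣK = 3·2.6 + 3·0.29 = 8.67.
ΔP = [f·L/D + ΣK]·(ρV²/2) = [0.02196·4.6/0.206 + 8.67]·(794·0.534²/2) = [0.4903 + 8.67]·113.2 = 1037 Pa.
Q = V·A = 0.534·0.03333 = 0.0178 m³/s.
Pumping power P = QΔP = 0.0178·1037 = 18.46 W = 18.5 W.

P ≈ 18.5 W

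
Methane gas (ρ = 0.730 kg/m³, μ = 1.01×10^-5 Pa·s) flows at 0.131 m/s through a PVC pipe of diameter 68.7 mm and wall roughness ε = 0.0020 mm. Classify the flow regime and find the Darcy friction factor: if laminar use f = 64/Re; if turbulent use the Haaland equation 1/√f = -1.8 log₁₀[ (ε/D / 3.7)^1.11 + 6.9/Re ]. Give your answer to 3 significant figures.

f ≈ 0.0984

Re = ρVD/μ = 0.73·0.131·0.0687/1.01e-05 = 650.5.
Re < 2300 → laminar, so f = 64/Re = 0.09839 (roughness is irrelevant in laminar flow).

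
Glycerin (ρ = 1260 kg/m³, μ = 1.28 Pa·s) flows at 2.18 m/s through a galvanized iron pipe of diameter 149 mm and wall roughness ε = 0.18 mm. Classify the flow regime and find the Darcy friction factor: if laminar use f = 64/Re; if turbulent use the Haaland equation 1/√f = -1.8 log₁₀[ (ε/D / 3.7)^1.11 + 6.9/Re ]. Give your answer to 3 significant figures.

f ≈ 0.200

Re = ρVD/μ = 1260·2.18·0.149/1.28 = 319.7.
Re < 2300 → laminar, so f = 64/Re = 0.2002 (roughness is irrelevant in laminar flow).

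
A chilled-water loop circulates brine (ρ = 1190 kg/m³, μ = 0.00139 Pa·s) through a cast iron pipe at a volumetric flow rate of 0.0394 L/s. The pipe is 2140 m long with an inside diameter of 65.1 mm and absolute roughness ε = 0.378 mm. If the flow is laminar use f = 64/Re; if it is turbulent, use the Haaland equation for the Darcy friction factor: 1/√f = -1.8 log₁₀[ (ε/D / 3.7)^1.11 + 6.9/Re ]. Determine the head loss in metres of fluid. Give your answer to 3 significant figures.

h_f ≈ 0.0228 m

Q = 0.0394 L/s = 0.0394/1000 = 3.94e-05 m³/s.
Cross-sectional area A = πD²/4 = π(0.0651)²/4 = 0.003329 m²; mean velocity V = Q/A = 3.94e-05/0.003329 = 0.01184 m/s.
Reynolds number Re = ρVD/μ = 1190 · 0.01184 · 0.0651 / 0.00139 = 659.7.
Re < 2300 → laminar flow, so f = 64/Re = 64/659.7 = 0.09701 (the turbulent correlation is not needed).
Darcy-Weisbach: ΔP = f(L/D)(ρV²/2) = 0.09701·(2140/0.0651)·(1190·0.01184²/2) = 0.09701·3.287e+04·0.08337 = 265.9 Pa.
Head loss h_f = ΔP/(ρg) = 265.9/(1190·9.81) = 0.0228 m.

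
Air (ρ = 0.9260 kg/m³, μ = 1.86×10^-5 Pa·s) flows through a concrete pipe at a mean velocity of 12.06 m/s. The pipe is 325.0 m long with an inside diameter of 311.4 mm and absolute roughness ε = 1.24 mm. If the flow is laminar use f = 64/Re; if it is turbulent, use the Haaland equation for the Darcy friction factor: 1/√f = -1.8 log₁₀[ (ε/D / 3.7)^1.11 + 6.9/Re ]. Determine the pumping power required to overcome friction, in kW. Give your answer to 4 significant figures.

Reynolds number Re = ρVD/μ = 0.926 · 12.06 · 0.3114 / 1.86e-05 = 1.87e+05.
Re > 4000 → turbulent. Relative roughness ε/D = 0.00124/0.3114 = 0.00398. Haaland: 1/√f = -1.8 log₁₀[(0.00398/3.7)^1.11 + 6.9/1.87e+05] = -1.8 log₁₀[0.000507 + 3.69e-05] = 5.875, so f = 0.02897.
Darcy-Weisbach: ΔP = f(L/D)(ρV²/2) = 0.02897·(325/0.3114)·(0.926·12.06²/2) = 0.02897·1044·67.34 = 2036 Pa.
Q = V·A = 12.06·0.07616 = 0.9185 m³/s.
Pumping power P = QΔP = 0.9185·2036 = 1870.0 W = 1.870 kW.

P ≈ 1.870 kW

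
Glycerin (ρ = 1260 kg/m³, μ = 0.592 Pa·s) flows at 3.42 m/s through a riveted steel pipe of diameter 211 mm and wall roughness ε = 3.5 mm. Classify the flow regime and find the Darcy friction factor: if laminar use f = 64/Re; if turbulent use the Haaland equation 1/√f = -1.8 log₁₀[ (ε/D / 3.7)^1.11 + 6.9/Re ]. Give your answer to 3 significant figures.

f ≈ 0.0417

Re = ρVD/μ = 1260·3.42·0.211/0.592 = 1536.
Re < 2300 → laminar, so f = 64/Re = 0.04167 (roughness is irrelevant in laminar flow).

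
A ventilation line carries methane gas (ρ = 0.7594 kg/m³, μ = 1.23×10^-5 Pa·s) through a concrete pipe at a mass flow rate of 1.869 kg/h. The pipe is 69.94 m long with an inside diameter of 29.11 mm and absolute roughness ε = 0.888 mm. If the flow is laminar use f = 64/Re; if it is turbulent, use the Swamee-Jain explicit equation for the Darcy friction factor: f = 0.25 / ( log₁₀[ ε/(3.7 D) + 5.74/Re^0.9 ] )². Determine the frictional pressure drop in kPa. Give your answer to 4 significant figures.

ṁ = 1.869 kg/h = 1.869/3600 = 0.0005192 kg/s.
A = πD²/4 = π(0.02911)²/4 = 0.0006655 m²; mean velocity V = ṁ/(ρA) = 0.0005192/(0.7594 · 0.0006655) = 1.027 m/s.
Reynolds number Re = ρVD/μ = 0.7594 · 1.027 · 0.02911 / 1.23e-05 = 1846.
Re < 2300 → laminar flow, so f = 64/Re = 64/1846 = 0.03467 (the turbulent correlation is not needed).
Darcy-Weisbach: ΔP = f(L/D)(ρV²/2) = 0.03467·(69.94/0.02911)·(0.7594·1.027²/2) = 0.03467·2403·0.4006 = 33.37 Pa.
ΔP = 33.37 Pa = 0.03337 kPa.

ΔP ≈ 0.03337 kPa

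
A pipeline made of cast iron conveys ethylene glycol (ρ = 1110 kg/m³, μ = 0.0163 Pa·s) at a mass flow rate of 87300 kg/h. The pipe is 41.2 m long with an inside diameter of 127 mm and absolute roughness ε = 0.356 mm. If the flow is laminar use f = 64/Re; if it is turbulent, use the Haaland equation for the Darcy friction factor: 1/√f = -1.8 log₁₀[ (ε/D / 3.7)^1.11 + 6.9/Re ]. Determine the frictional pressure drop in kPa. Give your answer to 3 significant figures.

ṁ = 87300 kg/h = 87300/3600 = 24.25 kg/s.
A = πD²/4 = π(0.127)²/4 = 0.01267 m²; mean velocity V = ṁ/(ρA) = 24.25/(1110 · 0.01267) = 1.725 m/s.
Reynolds number Re = ρVD/μ = 1110 · 1.725 · 0.127 / 0.0163 = 1.492e+04.
Re > 4000 → turbulent. Relative roughness ε/D = 0.000356/0.127 = 0.0028. Haaland: 1/√f = -1.8 log₁₀[(0.0028/3.7)^1.11 + 6.9/1.492e+04] = -1.8 log₁₀[0.000344 + 0.000463] = 5.568, so f = 0.03225.
Darcy-Weisbach: ΔP = f(L/D)(ρV²/2) = 0.03225·(41.2/0.127)·(1110·1.725²/2) = 0.03225·324.4·1651 = 1.727e+04 Pa.
ΔP = 1.727e+04 Pa = 17.3 kPa.

ΔP ≈ 17.3 kPa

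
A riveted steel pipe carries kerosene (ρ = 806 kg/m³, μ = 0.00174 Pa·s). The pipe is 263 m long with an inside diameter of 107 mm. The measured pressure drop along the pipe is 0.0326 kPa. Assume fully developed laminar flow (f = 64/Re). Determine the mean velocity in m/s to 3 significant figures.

For laminar flow, f = 64/Re with Re = ρVD/μ, so Darcy-Weisbach reduces to ΔP = 32μLV/D². Solving for V: V = ΔP·D²/(32μL) = 32.6·(0.107)²/(32·0.00174·263) = 0.02549 m/s.
Check: Re = ρVD/μ = 806·0.02549·0.107/0.00174 = 1263 < 2300, so the laminar assumption holds.

V ≈ 0.0255 m/s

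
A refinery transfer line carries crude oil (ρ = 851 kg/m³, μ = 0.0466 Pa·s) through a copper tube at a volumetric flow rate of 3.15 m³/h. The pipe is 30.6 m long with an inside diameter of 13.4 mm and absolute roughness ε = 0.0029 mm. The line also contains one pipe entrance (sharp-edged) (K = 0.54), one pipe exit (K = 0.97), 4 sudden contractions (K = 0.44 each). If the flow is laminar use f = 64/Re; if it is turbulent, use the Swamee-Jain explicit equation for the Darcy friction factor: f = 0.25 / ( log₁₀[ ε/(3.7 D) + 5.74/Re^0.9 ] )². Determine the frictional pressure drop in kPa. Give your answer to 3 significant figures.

Q = 3.15 m³/h = 3.15/3600 = 0.000875 m³/s.
Cross-sectional area A = πD²/4 = π(0.0134)²/4 = 0.000141 m²; mean velocity V = Q/A = 0.000875/0.000141 = 6.205 m/s.
Reynolds number Re = ρVD/μ = 851 · 6.205 · 0.0134 / 0.0466 = 1518.
Re < 2300 → laminar flow, so f = 64/Re = 64/1518 = 0.04215 (the turbulent correlation is not needed).
Total minor-loss coefficient ΣK = 1·0.54 + 1·0.97 + 4·0.44 = 3.27.
ΔP = [f·L/D + ΣK]·(ρV²/2) = [0.04215·30.6/0.0134 + 3.27]·(851·6.205²/2) = [96.26 + 3.27]·1.638e+04 = 1.63e+06 Pa.
ΔP = 1.63e+06 Pa = 1630 kPa.

ΔP ≈ 1630 kPa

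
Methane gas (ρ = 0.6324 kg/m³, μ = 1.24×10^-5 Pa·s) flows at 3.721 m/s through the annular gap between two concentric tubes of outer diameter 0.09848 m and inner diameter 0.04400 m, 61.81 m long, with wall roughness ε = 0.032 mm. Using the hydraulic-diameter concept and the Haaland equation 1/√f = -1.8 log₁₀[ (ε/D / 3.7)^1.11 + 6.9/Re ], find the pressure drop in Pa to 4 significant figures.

ΔP ≈ 155.7 Pa

Hydraulic diameter D_h = 4A/P = D_o - D_i = 0.09848 - 0.044 = 0.05448 m.
Re = ρVD_h/μ = 0.6324·3.721·0.05448/1.24e-05 = 1.034e+04.
ε/D_h = 3.2e-05/0.05448 = 0.000587; Haaland gives 1/√f = -1.8 log₁₀[6.06e-05+0.000667] = 5.648, so f = 0.03135.
ΔP = f(L/D_h)(ρV²/2) = 0.03135·61.81/0.05448·4.378 = 155.7 Pa.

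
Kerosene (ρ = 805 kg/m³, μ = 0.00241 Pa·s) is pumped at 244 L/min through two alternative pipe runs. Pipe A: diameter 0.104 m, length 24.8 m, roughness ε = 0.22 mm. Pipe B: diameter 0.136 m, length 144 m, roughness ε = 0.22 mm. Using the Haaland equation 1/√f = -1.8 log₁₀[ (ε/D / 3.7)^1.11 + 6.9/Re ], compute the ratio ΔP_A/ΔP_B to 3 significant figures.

Pipe A: V = Q/A = 0.004067/0.008495 = 0.4787 m/s; Re = 1.663e+04; ε/D = 0.00212; Haaland → f = 0.03059; ΔP_A = f(L/D)(ρV²/2) = 672.9 Pa.
Pipe B: V = Q/A = 0.004067/0.01453 = 0.2799 m/s; Re = 1.272e+04; ε/D = 0.00162; Haaland → f = 0.03136; ΔP_B = f(L/D)(ρV²/2) = 1047 Pa.
ΔP_A/ΔP_B = 672.9/1047 = 0.642.

ΔP_A/ΔP_B ≈ 0.642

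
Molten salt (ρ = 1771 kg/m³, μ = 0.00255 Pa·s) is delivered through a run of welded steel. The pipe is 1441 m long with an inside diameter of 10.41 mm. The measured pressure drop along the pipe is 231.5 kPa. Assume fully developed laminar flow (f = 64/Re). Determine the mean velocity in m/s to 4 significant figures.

For laminar flow, f = 64/Re with Re = ρVD/μ, so Darcy-Weisbach reduces to ΔP = 32μLV/D². Solving for V: V = ΔP·D²/(32μL) = 2.315e+05·(0.01041)²/(32·0.00255·1441) = 0.2134 m/s.
Check: Re = ρVD/μ = 1771·0.2134·0.01041/0.00255 = 1543 < 2300, so the laminar assumption holds.

V ≈ 0.2134 m/s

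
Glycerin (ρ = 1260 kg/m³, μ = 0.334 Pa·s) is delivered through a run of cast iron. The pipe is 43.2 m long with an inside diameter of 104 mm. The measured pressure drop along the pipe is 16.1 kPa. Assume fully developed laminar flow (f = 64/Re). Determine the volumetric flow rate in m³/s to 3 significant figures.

Q ≈ 0.00320 m³/s

For laminar flow, f = 64/Re with Re = ρVD/μ, so Darcy-Weisbach reduces to ΔP = 32μLV/D². Solving for V: V = ΔP·D²/(32μL) = 1.61e+04·(0.104)²/(32·0.334·43.2) = 0.3771 m/s.
Check: Re = ρVD/μ = 1260·0.3771·0.104/0.334 = 148 < 2300, so the laminar assumption holds.
Q = V·A = 0.3771·(π/4·0.104²) = 0.003204 m³/s = 0.00320 m³/s.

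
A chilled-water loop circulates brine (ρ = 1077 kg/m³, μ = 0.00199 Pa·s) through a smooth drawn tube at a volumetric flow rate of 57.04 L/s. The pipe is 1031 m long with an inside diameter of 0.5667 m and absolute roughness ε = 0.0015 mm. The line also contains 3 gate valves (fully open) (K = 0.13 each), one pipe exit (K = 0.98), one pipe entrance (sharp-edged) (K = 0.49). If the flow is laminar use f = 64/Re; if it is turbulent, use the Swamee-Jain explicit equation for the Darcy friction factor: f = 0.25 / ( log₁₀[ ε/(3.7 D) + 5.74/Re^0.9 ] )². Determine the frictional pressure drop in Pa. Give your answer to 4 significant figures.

Q = 57.04 L/s = 57.04/1000 = 0.05704 m³/s.
Cross-sectional area A = πD²/4 = π(0.5667)²/4 = 0.2522 m²; mean velocity V = Q/A = 0.05704/0.2522 = 0.2261 m/s.
Reynolds number Re = ρVD/μ = 1077 · 0.2261 · 0.5667 / 0.00199 = 6.936e+04.
Re > 4000 → turbulent. Relative roughness ε/D = 1.5e-06/0.5667 = 2.65e-06. Swamee-Jain: f = 0.25/(log₁₀[2.65e-06/3.7 + 5.74/6.936e+04^0.9])² = 0.25/(log₁₀[7.15e-07 + 0.000252])² = 0.25/(-3.597)² = 0.01932.
Total minor-loss coefficient ΣK = 3·0.13 + 1·0.98 + 1·0.49 = 1.86.
ΔP = [f·L/D + ΣK]·(ρV²/2) = [0.01932·1031/0.5667 + 1.86]·(1077·0.2261²/2) = [35.16 + 1.86]·27.54 = 1019 Pa.

ΔP ≈ 1019 Pa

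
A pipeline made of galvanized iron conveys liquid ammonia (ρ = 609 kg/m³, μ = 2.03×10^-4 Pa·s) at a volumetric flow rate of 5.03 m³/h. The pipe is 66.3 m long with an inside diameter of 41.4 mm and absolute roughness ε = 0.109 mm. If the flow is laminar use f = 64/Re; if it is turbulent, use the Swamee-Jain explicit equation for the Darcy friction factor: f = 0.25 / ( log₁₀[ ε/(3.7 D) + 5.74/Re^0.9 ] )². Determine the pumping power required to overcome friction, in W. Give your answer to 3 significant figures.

P ≈ 19.5 W

Q = 5.03 m³/h = 5.03/3600 = 0.001397 m³/s.
Cross-sectional area A = πD²/4 = π(0.0414)²/4 = 0.001346 m²; mean velocity V = Q/A = 0.001397/0.001346 = 1.038 m/s.
Reynolds number Re = ρVD/μ = 609 · 1.038 · 0.0414 / 0.000203 = 1.289e+05.
Re > 4000 → turbulent. Relative roughness ε/D = 0.000109/0.0414 = 0.00263. Swamee-Jain: f = 0.25/(log₁₀[0.00263/3.7 + 5.74/1.289e+05^0.9])² = 0.25/(log₁₀[0.000712 + 0.000144])² = 0.25/(-3.068)² = 0.02657.
Darcy-Weisbach: ΔP = f(L/D)(ρV²/2) = 0.02657·(66.3/0.0414)·(609·1.038²/2) = 0.02657·1601·328 = 1.396e+04 Pa.
Pumping power P = QΔP = 0.001397·1.396e+04 = 19.50 W = 19.5 W.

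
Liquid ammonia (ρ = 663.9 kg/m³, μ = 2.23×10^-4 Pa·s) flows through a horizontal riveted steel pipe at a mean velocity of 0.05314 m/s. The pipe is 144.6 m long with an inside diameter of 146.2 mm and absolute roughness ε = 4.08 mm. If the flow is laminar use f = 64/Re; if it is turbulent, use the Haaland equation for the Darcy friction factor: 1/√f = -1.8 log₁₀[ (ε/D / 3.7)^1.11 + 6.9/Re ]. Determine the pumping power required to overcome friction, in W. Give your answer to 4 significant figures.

P ≈ 0.04712 W

Reynolds number Re = ρVD/μ = 663.9 · 0.05314 · 0.1462 / 0.000223 = 2.313e+04.
Re > 4000 → turbulent. Relative roughness ε/D = 0.00408/0.1462 = 0.0279. Haaland: 1/√f = -1.8 log₁₀[(0.0279/3.7)^1.11 + 6.9/2.313e+04] = -1.8 log₁₀[0.00441 + 0.000298] = 4.19, so f = 0.05697.
Darcy-Weisbach: ΔP = f(L/D)(ρV²/2) = 0.05697·(144.6/0.1462)·(663.9·0.05314²/2) = 0.05697·989.1·0.9374 = 52.82 Pa.
Q = V·A = 0.05314·0.01679 = 0.0008921 m³/s.
Pumping power P = QΔP = 0.0008921·52.82 = 0.047121 W = 0.04712 W.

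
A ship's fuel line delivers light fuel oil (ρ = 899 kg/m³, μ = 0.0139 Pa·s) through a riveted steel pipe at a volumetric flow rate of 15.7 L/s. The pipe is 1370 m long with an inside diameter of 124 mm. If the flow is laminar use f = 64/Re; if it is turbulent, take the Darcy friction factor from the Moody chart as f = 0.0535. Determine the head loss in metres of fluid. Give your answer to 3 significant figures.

h_f ≈ 50.9 m

Q = 15.7 L/s = 15.7/1000 = 0.0157 m³/s.
Cross-sectional area A = πD²/4 = π(0.124)²/4 = 0.01208 m²; mean velocity V = Q/A = 0.0157/0.01208 = 1.3 m/s.
Reynolds number Re = ρVD/μ = 899 · 1.3 · 0.124 / 0.0139 = 1.043e+04.
Re > 4000 → turbulent; use the Moody-chart value f = 0.0535.
Darcy-Weisbach: ΔP = f(L/D)(ρV²/2) = 0.0535·(1370/0.124)·(899·1.3²/2) = 0.0535·1.105e+04·759.7 = 4.491e+05 Pa.
Head loss h_f = ΔP/(ρg) = 4.491e+05/(899·9.81) = 50.9 m.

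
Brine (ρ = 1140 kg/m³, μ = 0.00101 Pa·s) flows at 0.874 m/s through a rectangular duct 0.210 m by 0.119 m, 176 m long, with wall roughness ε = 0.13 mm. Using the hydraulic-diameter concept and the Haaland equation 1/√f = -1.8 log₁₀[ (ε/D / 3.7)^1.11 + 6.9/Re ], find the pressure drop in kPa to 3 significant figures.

Hydraulic diameter D_h = 4A/P = 4·(0.21·0.119)/(2·(0.21+0.119)) = 0.09996/0.658 = 0.1519 m.
Re = ρVD_h/μ = 1140·0.874·0.1519/0.00101 = 1.499e+05.
ε/D_h = 0.00013/0.1519 = 0.000856; Haaland gives 1/√f = -1.8 log₁₀[9.21e-05+4.6e-05] = 6.947, so f = 0.02072.
ΔP = f(L/D_h)(ρV²/2) = 0.02072·176/0.1519·435.4 = 1.045e+04 Pa.
ΔP = 10.5 kPa.

ΔP ≈ 10.5 kPa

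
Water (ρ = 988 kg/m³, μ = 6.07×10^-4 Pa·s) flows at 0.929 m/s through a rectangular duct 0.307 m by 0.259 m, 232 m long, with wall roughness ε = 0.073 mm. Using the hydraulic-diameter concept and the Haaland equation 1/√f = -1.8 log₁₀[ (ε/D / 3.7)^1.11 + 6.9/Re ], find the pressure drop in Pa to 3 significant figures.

ΔP ≈ 5640 Pa

Hydraulic diameter D_h = 4A/P = 4·(0.307·0.259)/(2·(0.307+0.259)) = 0.3181/1.132 = 0.281 m.
Re = ρVD_h/μ = 988·0.929·0.281/0.000607 = 4.249e+05.
ε/D_h = 7.3e-05/0.281 = 0.00026; Haaland gives 1/√f = -1.8 log₁₀[2.45e-05+1.62e-05] = 7.901, so f = 0.01602.
ΔP = f(L/D_h)(ρV²/2) = 0.01602·232/0.281·426.3 = 5639 Pa.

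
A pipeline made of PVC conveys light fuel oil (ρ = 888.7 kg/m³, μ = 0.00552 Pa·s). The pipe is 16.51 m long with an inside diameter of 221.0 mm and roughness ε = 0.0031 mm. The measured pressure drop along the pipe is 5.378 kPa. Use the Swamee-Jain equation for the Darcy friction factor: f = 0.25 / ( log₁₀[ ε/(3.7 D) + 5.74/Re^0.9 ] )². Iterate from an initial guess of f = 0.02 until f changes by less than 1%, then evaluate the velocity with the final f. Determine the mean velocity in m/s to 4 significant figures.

Rearranging Darcy-Weisbach: V = √(2·ΔP·D/(f·L·ρ)). With ε/D = 3.1e-06/0.221 = 1.4e-05, iterate starting from f = 0.02:
  f = 0.02 → V = √(2·5378·0.221/(0.02·16.51·888.7)) = 2.846 m/s; Re = ρVD/μ = 1.013e+05; f → 0.0179
  f = 0.0179 → V = 3.008 m/s; Re = 1.07e+05; f → 0.0177
  f = 0.0177 → V = 3.025 m/s; Re = 1.076e+05; f → 0.01768
Converged (Δf/f < 1%). With the final f = 0.01768: V = √(2·5378·0.221/(0.01768·16.51·888.7)) = 3.027 m/s.

V ≈ 3.027 m/s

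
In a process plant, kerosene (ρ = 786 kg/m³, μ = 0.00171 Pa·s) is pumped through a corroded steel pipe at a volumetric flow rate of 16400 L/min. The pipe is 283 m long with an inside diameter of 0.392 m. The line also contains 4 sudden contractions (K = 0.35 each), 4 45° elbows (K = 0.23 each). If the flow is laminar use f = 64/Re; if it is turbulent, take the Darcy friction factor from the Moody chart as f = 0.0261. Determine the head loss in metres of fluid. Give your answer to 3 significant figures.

h_f ≈ 5.53 m

Q = 16400 L/min = 16400/60000 = 0.2733 m³/s.
Cross-sectional area A = πD²/4 = π(0.392)²/4 = 0.1207 m²; mean velocity V = Q/A = 0.2733/0.1207 = 2.265 m/s.
Reynolds number Re = ρVD/μ = 786 · 2.265 · 0.392 / 0.00171 = 4.081e+05.
Re > 4000 → turbulent; use the Moody-chart value f = 0.0261.
Total minor-loss coefficient ΣK = 4·0.35 + 4·0.23 = 2.32.
ΔP = [f·L/D + ΣK]·(ρV²/2) = [0.0261·283/0.392 + 2.32]·(786·2.265²/2) = [18.84 + 2.32]·2016 = 4.266e+04 Pa.
Head loss h_f = ΔP/(ρg) = 4.266e+04/(786·9.81) = 5.53 m.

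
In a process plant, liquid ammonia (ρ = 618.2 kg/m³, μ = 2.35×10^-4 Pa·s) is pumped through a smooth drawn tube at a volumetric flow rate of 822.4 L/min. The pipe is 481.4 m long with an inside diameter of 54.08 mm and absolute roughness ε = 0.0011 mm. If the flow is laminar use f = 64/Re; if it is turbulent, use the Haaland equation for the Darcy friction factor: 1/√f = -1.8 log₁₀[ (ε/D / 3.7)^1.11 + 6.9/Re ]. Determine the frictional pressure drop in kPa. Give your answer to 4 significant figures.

ΔP ≈ 1201 kPa

Q = 822.4 L/min = 822.4/60000 = 0.01371 m³/s.
Cross-sectional area A = πD²/4 = π(0.05408)²/4 = 0.002297 m²; mean velocity V = Q/A = 0.01371/0.002297 = 5.967 m/s.
Reynolds number Re = ρVD/μ = 618.2 · 5.967 · 0.05408 / 0.000235 = 8.489e+05.
Re > 4000 → turbulent. Relative roughness ε/D = 1.1e-06/0.05408 = 2.03e-05. Haaland: 1/√f = -1.8 log₁₀[(2.03e-05/3.7)^1.11 + 6.9/8.489e+05] = -1.8 log₁₀[1.45e-06 + 8.13e-06] = 9.034, so f = 0.01225.
Darcy-Weisbach: ΔP = f(L/D)(ρV²/2) = 0.01225·(481.4/0.05408)·(618.2·5.967²/2) = 0.01225·8902·1.101e+04 = 1.201e+06 Pa.
ΔP = 1.201e+06 Pa = 1201 kPa.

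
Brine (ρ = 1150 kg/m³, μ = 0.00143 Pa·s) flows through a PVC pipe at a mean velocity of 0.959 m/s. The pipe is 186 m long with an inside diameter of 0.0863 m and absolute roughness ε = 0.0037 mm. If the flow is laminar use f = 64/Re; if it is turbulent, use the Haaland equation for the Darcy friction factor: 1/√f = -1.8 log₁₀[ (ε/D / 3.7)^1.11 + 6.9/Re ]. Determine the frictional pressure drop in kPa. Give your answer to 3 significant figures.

Reynolds number Re = ρVD/μ = 1150 · 0.959 · 0.0863 / 0.00143 = 6.656e+04.
Re > 4000 → turbulent. Relative roughness ε/D = 3.7e-06/0.0863 = 4.29e-05. Haaland: 1/√f = -1.8 log₁₀[(4.29e-05/3.7)^1.11 + 6.9/6.656e+04] = -1.8 log₁₀[3.32e-06 + 0.000104] = 7.147, so f = 0.01958.
Darcy-Weisbach: ΔP = f(L/D)(ρV²/2) = 0.01958·(186/0.0863)·(1150·0.959²/2) = 0.01958·2155·528.8 = 2.231e+04 Pa.
ΔP = 2.231e+04 Pa = 22.3 kPa.

ΔP ≈ 22.3 kPa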